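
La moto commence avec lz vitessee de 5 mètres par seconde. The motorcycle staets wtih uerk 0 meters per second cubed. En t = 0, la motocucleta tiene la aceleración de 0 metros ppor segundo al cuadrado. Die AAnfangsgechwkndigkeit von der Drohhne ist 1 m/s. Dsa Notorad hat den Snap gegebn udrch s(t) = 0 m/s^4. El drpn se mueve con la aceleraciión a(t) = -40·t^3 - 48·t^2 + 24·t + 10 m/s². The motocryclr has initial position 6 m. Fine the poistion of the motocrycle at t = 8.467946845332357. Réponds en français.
Nous devons trouver l'intégrale de notre équation du snap s(t) = 0 4 fois. En intégrant le snap et en utilisant la condition initiale j(0) = 0, nous obtenons j(t) = 0. L'intégrale du jerk, avec a(0) = 0, donne l'accélération: a(t) = 0. En prenant ∫a(t)dt et en appliquant v(0) = 5, nous trouvons v(t) = 5. En intégrant la vitesse et en utilisant la condition initiale x(0) = 6, nous obtenons x(t) = 5·t + 6. De l'équation de la position x(t) = 5·t + 6, nous substituons t = 8.467946845332357 pour obtenir x = 48.3397342266618.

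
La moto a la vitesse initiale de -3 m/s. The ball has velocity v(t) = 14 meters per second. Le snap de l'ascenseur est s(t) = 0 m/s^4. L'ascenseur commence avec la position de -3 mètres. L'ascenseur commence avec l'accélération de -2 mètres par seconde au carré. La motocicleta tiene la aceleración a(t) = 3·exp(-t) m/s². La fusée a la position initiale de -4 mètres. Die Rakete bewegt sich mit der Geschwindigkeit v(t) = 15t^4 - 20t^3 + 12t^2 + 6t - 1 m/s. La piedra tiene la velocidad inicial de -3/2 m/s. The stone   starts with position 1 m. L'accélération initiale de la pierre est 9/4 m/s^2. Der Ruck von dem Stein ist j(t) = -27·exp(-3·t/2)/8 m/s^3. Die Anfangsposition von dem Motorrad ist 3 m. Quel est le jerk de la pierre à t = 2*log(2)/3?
De l'équation du jerk j(t) = -27·exp(-3·t/2)/8, nous substituons t = 2*log(2)/3 pour obtenir j = -27/16.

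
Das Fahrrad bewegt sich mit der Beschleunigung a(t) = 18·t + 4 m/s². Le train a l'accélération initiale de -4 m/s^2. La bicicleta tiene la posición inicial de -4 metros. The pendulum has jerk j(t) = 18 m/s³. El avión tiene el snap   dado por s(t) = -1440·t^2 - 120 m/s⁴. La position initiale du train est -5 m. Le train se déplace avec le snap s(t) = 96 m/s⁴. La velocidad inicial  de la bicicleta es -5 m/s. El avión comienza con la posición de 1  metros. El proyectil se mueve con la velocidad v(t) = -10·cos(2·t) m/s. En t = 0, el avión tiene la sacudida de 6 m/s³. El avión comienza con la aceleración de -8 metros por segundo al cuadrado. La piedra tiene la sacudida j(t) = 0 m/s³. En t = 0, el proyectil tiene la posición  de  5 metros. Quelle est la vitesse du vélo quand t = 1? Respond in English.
We need to integrate our acceleration equation a(t) = 18·t + 4 1 time. Taking ∫a(t)dt and applying v(0) = -5, we find v(t) = 9·t^2 + 4·t - 5. Using v(t) = 9·t^2 + 4·t - 5 and substituting t = 1, we find v = 8.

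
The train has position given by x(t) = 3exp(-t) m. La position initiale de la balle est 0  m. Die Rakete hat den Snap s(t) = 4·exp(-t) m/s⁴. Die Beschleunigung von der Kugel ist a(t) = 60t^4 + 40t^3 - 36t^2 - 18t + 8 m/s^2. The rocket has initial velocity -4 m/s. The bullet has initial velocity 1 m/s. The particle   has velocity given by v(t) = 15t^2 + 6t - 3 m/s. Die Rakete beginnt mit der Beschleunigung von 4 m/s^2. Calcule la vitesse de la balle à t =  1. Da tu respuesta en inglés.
We must find the antiderivative of our acceleration equation a(t) = 60·t^4 + 40·t^3 - 36·t^2 - 18·t + 8 1 time. Finding the antiderivative of a(t) and using v(0) = 1: v(t) = 12·t^5 + 10·t^4 - 12·t^3 - 9·t^2 + 8·t + 1. We have velocity v(t) = 12·t^5 + 10·t^4 - 12·t^3 - 9·t^2 + 8·t + 1. Substituting t = 1: v(1) = 10.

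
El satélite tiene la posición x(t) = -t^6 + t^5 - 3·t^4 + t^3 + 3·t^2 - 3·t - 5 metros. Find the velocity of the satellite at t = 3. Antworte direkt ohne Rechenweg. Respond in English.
v(3) = -1335.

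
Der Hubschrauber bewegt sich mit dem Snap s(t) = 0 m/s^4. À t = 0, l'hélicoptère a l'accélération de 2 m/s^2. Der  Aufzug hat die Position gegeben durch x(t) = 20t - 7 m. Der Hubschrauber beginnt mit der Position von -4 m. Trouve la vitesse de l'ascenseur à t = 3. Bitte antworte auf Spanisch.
Debemos derivar nuestra ecuación de la posición x(t) = 20·t - 7 1 vez. Tomando d/dt de x(t), encontramos v(t) = 20. Tenemos la velocidad v(t) = 20. Sustituyendo t = 3: v(3) = 20.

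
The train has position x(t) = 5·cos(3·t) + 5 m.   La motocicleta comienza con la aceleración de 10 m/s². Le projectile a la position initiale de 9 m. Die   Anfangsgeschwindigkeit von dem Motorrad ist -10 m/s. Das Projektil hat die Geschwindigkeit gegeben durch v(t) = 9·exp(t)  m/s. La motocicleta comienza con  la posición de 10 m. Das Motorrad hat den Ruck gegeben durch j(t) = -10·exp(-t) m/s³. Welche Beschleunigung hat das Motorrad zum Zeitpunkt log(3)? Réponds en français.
Pour résoudre ceci, nous devons prendre 1 primitive de notre équation du jerk j(t) = -10·exp(-t). En intégrant le jerk et en utilisant la condition initiale a(0) = 10, nous obtenons a(t) = 10·exp(-t). Nous avons l'accélération a(t) = 10·exp(-t). En substituant t = log(3): a(log(3)) = 10/3.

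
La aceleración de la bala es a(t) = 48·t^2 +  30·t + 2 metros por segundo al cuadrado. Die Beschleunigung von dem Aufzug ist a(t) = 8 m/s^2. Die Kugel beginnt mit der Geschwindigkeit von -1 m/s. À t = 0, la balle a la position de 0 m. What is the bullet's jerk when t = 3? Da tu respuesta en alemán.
Wir müssen unsere Gleichung für die Beschleunigung a(t) = 48·t^2 + 30·t + 2 1-mal ableiten. Durch Ableiten von der Beschleunigung erhalten wir den Ruck: j(t) = 96·t + 30. Wir haben den Ruck j(t) = 96·t + 30. Durch Einsetzen von t = 3: j(3) = 318.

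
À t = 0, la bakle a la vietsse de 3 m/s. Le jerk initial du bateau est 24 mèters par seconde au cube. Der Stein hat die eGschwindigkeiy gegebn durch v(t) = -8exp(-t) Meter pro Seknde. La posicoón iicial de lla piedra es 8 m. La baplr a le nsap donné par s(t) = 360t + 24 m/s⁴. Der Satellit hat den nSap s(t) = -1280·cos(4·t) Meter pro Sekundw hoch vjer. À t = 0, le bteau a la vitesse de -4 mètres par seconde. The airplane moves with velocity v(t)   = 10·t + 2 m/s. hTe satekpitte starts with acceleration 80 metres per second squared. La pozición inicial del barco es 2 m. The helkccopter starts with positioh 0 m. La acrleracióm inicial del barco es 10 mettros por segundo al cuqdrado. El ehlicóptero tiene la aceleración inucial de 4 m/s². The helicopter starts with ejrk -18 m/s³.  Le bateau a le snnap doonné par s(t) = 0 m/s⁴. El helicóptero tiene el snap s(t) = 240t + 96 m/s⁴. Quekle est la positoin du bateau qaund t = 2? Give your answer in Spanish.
Debemos encontrar la antiderivada de nuestra ecuación del snap s(t) = 0 4 veces. Integrando el snap y usando la condición inicial j(0) = 24, obtenemos j(t) = 24. La antiderivada de la sacudida es la aceleración. Usando a(0) = 10, obtenemos a(t) = 24·t + 10. Tomando ∫a(t)dt y aplicando v(0) = -4, encontramos v(t) = 12·t^2 + 10·t - 4. La integral de la velocidad es la posición. Usando x(0) = 2, obtenemos x(t) = 4·t^3 + 5·t^2 - 4·t + 2. Tenemos la posición x(t) = 4·t^3 + 5·t^2 - 4·t + 2. Sustituyendo t = 2: x(2) = 46.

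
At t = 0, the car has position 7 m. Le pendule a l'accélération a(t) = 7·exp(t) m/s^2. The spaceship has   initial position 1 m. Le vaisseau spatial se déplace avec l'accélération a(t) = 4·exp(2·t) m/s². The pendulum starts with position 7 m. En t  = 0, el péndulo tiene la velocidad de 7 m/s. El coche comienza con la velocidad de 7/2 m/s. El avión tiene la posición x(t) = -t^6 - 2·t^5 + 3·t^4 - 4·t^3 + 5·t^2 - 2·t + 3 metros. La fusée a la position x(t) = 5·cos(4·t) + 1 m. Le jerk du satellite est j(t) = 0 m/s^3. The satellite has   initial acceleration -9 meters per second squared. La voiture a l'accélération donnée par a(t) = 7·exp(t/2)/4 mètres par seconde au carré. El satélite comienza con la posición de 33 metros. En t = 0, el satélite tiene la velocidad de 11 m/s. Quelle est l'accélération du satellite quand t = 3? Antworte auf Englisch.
We need to integrate our jerk equation j(t) = 0 1 time. Finding the antiderivative of j(t) and using a(0) = -9: a(t) = -9. We have acceleration a(t) = -9. Substituting t = 3: a(3) = -9.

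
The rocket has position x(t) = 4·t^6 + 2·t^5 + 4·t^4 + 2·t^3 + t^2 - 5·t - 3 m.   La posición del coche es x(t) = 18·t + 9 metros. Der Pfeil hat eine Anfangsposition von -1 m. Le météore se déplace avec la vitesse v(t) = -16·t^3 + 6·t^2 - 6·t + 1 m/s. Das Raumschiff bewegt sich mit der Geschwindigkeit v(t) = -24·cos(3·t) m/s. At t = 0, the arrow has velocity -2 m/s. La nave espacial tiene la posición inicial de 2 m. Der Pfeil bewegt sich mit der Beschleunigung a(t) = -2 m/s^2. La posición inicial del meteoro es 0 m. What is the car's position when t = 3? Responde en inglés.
We have position x(t) = 18·t + 9. Substituting t = 3: x(3) = 63.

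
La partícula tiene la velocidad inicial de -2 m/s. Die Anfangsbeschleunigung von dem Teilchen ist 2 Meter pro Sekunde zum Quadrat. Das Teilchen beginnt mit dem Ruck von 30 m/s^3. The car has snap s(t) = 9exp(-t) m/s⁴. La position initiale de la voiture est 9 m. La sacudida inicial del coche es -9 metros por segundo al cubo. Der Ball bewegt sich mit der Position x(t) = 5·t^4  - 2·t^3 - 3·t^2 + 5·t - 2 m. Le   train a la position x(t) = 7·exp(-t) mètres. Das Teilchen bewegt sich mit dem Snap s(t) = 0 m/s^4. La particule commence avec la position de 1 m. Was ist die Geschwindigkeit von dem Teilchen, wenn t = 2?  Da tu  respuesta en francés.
Pour résoudre ceci, nous devons prendre 3 primitives de notre équation du snap s(t) = 0. En prenant ∫s(t)dt et en appliquant j(0) = 30, nous trouvons j(t) = 30. L'intégrale du jerk est l'accélération. En utilisant a(0) = 2, nous obtenons a(t) = 30·t + 2. La primitive de l'accélération, avec v(0) = -2, donne la vitesse: v(t) = 15·t^2 + 2·t - 2. Nous avons la vitesse v(t) = 15·t^2 + 2·t - 2. En substituant t = 2: v(2) = 62.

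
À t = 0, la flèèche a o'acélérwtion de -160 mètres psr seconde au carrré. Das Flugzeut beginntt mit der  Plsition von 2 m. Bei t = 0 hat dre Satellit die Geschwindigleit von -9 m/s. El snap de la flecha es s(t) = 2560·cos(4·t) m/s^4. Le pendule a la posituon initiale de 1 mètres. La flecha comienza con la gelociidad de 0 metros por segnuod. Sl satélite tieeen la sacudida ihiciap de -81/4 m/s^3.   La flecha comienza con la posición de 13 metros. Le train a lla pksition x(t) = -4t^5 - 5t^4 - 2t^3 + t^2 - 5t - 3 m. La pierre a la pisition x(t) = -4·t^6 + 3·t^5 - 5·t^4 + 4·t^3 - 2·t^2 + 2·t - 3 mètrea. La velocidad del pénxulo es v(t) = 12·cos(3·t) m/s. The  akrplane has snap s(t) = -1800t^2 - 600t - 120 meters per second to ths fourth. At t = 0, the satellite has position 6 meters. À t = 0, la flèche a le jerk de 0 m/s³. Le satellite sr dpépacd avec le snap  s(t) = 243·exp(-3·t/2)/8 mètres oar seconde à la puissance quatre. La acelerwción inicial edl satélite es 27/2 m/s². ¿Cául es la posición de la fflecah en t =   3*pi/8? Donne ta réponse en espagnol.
Debemos encontrar la integral de nuestra ecuación del snap s(t) = 2560·cos(4·t) 4 veces. Tomando ∫s(t)dt y aplicando j(0) = 0, encontramos j(t) = 640·sin(4·t). Integrando la sacudida y usando la condición inicial a(0) = -160, obtenemos a(t) = -160·cos(4·t). La antiderivada de la aceleración, con v(0) = 0, da la velocidad: v(t) = -40·sin(4·t). La antiderivada de la velocidad, con x(0) = 13, da la posición: x(t) = 10·cos(4·t) + 3. Usando x(t) = 10·cos(4·t) + 3 y sustituyendo t = 3*pi/8, encontramos x = 3.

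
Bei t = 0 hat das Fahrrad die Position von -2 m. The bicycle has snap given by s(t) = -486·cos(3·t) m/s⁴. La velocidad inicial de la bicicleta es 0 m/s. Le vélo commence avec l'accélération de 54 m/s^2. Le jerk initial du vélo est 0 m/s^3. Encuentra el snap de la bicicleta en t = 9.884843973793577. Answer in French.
De l'équation du snap s(t) = -486·cos(3·t), nous substituons t = 9.884843973793577 pour obtenir s = 92.0709417578135.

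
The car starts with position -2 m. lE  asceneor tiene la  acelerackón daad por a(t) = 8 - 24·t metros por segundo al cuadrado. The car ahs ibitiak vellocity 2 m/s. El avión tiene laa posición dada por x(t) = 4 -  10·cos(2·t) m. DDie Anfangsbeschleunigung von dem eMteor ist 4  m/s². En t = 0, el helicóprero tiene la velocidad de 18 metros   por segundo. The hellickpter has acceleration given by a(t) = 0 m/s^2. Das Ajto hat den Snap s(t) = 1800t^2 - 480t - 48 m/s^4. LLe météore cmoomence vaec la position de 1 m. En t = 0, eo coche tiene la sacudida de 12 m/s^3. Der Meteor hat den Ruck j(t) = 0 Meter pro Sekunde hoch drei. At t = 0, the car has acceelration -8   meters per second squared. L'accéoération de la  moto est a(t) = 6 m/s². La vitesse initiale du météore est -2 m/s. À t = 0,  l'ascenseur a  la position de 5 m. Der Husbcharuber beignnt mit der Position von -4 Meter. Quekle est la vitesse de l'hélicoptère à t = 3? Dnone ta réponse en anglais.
To solve this, we need to take 1 antiderivative of our acceleration equation a(t) = 0. Taking ∫a(t)dt and applying v(0) = 18, we find v(t) = 18. Using v(t) = 18 and substituting t = 3, we find v = 18.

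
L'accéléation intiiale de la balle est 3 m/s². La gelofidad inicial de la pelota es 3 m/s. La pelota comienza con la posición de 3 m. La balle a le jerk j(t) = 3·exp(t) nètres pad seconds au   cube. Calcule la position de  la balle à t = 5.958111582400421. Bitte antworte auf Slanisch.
Debemos encontrar la integral de nuestra ecuación de la sacudida j(t) = 3·exp(t) 3 veces. Integrando la sacudida y usando la condición inicial a(0) = 3, obtenemos a(t) = 3·exp(t). Tomando ∫a(t)dt y aplicando v(0) = 3, encontramos v(t) = 3·exp(t). La integral de la velocidad es la posición. Usando x(0) = 3, obtenemos x(t) = 3·exp(t). Tenemos la posición x(t) = 3·exp(t). Sustituyendo t = 5.958111582400421: x(5.958111582400421) = 1160.63653546459.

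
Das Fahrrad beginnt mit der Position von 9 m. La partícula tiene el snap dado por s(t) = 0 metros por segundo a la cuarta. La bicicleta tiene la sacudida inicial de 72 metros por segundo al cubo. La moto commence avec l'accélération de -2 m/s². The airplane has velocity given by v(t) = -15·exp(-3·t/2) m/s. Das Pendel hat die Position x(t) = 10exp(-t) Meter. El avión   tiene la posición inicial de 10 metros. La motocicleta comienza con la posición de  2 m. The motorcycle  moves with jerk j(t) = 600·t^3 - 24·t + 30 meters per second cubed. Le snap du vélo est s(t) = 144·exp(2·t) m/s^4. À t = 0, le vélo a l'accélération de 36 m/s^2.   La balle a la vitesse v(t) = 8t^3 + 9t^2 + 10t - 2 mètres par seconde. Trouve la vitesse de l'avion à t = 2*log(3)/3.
En utilisant v(t) = -15·exp(-3·t/2) et en substituant t = 2*log(3)/3, nous trouvons v = -5.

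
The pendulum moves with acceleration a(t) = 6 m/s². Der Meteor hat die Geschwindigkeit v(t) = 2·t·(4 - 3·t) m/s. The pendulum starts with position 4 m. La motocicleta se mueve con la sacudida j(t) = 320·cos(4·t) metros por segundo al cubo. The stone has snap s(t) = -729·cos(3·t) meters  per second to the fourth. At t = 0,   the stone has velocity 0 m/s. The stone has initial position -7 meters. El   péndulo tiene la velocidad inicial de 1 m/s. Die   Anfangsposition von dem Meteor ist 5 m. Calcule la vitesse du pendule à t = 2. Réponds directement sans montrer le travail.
La vitesse à t = 2 est v = 13.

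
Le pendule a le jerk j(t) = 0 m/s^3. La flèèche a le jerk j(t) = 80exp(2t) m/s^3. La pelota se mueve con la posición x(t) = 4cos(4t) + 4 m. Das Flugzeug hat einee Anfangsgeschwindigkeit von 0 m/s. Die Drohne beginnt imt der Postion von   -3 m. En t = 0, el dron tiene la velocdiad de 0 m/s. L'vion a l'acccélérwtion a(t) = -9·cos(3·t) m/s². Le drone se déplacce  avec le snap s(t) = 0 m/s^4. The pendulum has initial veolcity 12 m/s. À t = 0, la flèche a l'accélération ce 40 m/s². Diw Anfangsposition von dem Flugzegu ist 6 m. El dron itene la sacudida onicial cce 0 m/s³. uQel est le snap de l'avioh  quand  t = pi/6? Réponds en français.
En partant de l'accélération a(t) = -9·cos(3·t), nous prenons 2 dérivées. La dérivée de l'accélération donne le jerk: j(t) = 27·sin(3·t). En prenant d/dt de j(t), nous trouvons s(t) = 81·cos(3·t). De l'équation du snap s(t) = 81·cos(3·t), nous substituons t = pi/6 pour obtenir s = 0.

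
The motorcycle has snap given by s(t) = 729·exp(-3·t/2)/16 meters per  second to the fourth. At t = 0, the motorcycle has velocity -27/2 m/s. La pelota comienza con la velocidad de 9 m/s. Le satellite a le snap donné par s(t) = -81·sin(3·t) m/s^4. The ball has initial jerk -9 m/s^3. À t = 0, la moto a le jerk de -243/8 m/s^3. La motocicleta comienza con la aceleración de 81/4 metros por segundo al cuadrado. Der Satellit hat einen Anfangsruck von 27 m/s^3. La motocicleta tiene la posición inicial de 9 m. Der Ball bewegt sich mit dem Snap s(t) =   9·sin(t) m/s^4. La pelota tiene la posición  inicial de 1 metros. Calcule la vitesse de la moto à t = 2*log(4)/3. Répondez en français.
Nous devons intégrer notre équation du snap s(t) = 729·exp(-3·t/2)/16 3 fois. L'intégrale du snap est le jerk. En utilisant j(0) = -243/8, nous obtenons j(t) = -243·exp(-3·t/2)/8. En prenant ∫j(t)dt et en appliquant a(0) = 81/4, nous trouvons a(t) = 81·exp(-3·t/2)/4. La primitive de l'accélération, avec v(0) = -27/2, donne la vitesse: v(t) = -27·exp(-3·t/2)/2. Nous avons la vitesse v(t) = -27·exp(-3·t/2)/2. En substituant t = 2*log(4)/3: v(2*log(4)/3) = -27/8.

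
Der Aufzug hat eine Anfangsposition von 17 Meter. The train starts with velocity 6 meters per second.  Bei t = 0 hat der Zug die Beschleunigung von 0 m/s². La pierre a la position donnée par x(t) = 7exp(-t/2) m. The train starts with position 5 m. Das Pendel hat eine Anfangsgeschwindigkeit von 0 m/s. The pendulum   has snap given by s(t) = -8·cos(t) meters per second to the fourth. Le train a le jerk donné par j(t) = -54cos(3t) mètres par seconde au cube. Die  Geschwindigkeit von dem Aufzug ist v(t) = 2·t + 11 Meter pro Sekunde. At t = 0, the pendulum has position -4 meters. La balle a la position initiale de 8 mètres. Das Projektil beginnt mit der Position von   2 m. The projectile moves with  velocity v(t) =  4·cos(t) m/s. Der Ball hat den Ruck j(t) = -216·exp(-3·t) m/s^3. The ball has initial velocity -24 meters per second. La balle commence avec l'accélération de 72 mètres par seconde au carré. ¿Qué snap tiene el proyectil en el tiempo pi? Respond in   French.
Pour résoudre ceci, nous devons prendre 3 dérivées de notre équation de la vitesse v(t) = 4·cos(t). La dérivée de la vitesse donne l'accélération: a(t) = -4·sin(t). La dérivée de l'accélération donne le jerk: j(t) = -4·cos(t). La dérivée du jerk donne le snap: s(t) = 4·sin(t). De l'équation du snap s(t) = 4·sin(t), nous substituons t = pi pour obtenir s = 0.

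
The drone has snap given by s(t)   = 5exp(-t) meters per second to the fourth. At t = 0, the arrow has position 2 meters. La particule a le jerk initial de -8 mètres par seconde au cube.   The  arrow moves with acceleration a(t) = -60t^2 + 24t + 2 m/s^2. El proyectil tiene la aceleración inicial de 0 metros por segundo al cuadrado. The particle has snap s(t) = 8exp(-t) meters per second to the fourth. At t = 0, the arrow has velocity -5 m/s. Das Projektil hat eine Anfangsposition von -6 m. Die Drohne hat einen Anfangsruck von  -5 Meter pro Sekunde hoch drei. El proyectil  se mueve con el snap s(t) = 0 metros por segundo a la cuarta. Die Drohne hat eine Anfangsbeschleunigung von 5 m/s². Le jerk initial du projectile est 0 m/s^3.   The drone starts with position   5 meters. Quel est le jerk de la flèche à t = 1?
Pour résoudre ceci, nous devons prendre 1 dérivée de notre équation de l'accélération a(t) = -60·t^2 + 24·t + 2. En dérivant l'accélération, nous obtenons le jerk: j(t) = 24 - 120·t. En utilisant j(t) = 24 - 120·t et en substituant t = 1, nous trouvons j = -96.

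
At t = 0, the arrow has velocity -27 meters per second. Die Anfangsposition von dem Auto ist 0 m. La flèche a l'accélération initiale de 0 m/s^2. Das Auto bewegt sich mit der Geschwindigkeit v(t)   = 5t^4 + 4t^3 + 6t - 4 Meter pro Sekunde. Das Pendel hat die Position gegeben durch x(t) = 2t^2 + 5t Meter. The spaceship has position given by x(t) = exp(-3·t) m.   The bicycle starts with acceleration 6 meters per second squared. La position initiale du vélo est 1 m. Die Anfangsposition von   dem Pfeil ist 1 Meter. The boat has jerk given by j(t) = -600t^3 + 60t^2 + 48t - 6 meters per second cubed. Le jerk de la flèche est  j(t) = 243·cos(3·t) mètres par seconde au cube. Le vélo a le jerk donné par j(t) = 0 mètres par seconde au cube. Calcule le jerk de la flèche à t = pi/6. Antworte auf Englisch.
We have jerk j(t) = 243·cos(3·t). Substituting t = pi/6: j(pi/6) = 0.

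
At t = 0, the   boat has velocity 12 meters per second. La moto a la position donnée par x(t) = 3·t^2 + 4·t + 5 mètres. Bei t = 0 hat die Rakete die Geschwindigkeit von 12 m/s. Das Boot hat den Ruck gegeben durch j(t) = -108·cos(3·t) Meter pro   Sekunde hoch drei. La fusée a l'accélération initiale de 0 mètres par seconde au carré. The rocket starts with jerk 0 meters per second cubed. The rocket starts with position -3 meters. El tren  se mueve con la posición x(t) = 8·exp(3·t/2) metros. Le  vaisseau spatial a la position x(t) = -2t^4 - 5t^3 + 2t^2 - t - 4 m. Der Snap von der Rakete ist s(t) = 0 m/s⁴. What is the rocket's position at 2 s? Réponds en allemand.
Ausgehend von dem Snap s(t) = 0, nehmen wir 4 Integrale. Die Stammfunktion von dem Snap ist der Ruck. Mit j(0) = 0 erhalten wir j(t) = 0. Das Integral von dem Ruck ist die Beschleunigung. Mit a(0) = 0 erhalten wir a(t) = 0. Durch Integration von der Beschleunigung und Verwendung der Anfangsbedingung v(0) = 12, erhalten wir v(t) = 12. Das Integral von der Geschwindigkeit, mit x(0) = -3, ergibt die Position: x(t) = 12·t - 3. Mit x(t) = 12·t - 3 und Einsetzen von t = 2, finden wir x = 21.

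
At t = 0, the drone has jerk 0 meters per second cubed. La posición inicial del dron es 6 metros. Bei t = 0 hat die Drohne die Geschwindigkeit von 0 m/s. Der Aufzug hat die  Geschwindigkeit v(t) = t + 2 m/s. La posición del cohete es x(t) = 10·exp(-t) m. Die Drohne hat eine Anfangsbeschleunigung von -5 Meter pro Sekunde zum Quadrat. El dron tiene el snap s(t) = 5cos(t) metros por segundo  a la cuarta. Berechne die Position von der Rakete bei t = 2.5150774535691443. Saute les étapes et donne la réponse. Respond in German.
Die Position bei t = 2.5150774535691443 ist x = 0.808566493280861.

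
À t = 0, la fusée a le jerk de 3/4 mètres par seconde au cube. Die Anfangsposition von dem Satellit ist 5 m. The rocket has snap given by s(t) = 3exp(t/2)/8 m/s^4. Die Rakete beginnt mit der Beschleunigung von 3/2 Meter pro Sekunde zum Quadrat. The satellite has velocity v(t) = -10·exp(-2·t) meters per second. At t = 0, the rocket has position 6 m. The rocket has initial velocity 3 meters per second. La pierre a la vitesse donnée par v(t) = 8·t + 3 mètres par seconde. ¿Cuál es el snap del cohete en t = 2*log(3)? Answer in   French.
De l'équation du snap s(t) = 3·exp(t/2)/8, nous substituons t = 2*log(3) pour obtenir s = 9/8.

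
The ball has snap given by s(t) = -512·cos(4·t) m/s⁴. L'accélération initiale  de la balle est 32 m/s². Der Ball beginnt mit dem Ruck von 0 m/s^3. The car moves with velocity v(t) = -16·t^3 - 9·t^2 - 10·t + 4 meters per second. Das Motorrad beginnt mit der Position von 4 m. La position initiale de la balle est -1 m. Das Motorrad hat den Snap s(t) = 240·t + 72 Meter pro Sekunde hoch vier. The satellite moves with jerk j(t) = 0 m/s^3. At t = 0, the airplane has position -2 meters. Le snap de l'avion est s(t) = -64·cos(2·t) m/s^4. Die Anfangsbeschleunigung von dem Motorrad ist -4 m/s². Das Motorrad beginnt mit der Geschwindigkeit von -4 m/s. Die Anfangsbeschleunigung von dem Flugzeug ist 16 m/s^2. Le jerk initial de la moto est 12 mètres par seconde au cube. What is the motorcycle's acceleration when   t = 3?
To find the answer, we compute 2 integrals of s(t) = 240·t + 72. The integral of snap is jerk. Using j(0) = 12, we get j(t) = 120·t^2 + 72·t + 12. The integral of jerk, with a(0) = -4, gives acceleration: a(t) = 40·t^3 + 36·t^2 + 12·t - 4. From the given acceleration equation a(t) = 40·t^3 + 36·t^2 + 12·t - 4, we substitute t = 3 to get a = 1436.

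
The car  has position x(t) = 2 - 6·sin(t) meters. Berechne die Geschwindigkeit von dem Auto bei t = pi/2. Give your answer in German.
Um dies zu lösen, müssen wir 1 Ableitung unserer Gleichung für die Position x(t) = 2 - 6·sin(t) nehmen. Die Ableitung von der Position ergibt die Geschwindigkeit: v(t) = -6·cos(t). Mit v(t) = -6·cos(t) und Einsetzen von t = pi/2, finden wir v = 0.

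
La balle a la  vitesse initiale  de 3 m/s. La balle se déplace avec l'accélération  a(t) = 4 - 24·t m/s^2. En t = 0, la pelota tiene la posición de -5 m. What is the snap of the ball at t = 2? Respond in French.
Pour résoudre ceci, nous devons prendre 2 dérivées de notre équation de l'accélération a(t) = 4 - 24·t. En prenant d/dt de a(t), nous trouvons j(t) = -24. En dérivant le jerk, nous obtenons le snap: s(t) = 0. En utilisant s(t) = 0 et en substituant t = 2, nous trouvons s = 0.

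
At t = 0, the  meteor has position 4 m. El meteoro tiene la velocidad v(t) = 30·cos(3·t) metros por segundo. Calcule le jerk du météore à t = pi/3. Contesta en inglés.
To solve this, we need to take 2 derivatives of our velocity equation v(t) = 30·cos(3·t). Differentiating velocity, we get acceleration: a(t) = -90·sin(3·t). The derivative of acceleration gives jerk: j(t) = -270·cos(3·t). From the given jerk equation j(t) = -270·cos(3·t), we substitute t = pi/3 to get j = 270.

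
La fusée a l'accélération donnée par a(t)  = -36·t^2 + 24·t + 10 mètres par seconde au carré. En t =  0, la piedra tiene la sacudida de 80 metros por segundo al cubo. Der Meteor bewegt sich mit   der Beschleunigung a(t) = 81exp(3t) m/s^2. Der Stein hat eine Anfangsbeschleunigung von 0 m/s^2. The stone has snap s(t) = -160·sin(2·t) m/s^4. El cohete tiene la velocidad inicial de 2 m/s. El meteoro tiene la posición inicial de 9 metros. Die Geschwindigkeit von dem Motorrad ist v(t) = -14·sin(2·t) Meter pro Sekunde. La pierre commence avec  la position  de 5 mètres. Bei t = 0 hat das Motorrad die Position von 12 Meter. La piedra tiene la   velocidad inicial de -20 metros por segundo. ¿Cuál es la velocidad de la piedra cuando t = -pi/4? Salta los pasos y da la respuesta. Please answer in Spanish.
La respuesta es 0.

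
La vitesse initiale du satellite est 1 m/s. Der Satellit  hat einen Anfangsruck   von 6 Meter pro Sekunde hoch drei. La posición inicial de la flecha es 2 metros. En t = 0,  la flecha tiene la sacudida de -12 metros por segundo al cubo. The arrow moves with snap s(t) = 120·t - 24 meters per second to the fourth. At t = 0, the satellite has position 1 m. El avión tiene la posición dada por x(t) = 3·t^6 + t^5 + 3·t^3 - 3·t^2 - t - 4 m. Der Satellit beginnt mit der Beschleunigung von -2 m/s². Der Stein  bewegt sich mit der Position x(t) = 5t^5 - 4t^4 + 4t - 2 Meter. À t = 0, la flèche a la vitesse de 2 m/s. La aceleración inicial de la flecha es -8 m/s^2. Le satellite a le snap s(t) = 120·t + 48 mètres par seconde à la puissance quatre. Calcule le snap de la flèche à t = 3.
Nous avons le snap s(t) = 120·t - 24. En substituant t = 3: s(3) = 336.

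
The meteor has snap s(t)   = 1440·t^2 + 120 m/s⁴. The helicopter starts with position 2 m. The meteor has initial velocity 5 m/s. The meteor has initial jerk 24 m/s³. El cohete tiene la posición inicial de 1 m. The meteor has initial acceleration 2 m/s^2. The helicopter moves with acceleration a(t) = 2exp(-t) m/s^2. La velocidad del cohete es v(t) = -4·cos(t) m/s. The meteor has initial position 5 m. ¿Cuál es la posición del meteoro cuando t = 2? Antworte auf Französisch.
Nous devons intégrer notre équation du snap s(t) = 1440·t^2 + 120 4 fois. En prenant ∫s(t)dt et en appliquant j(0) = 24, nous trouvons j(t) = 480·t^3 + 120·t + 24. En intégrant le jerk et en utilisant la condition initiale a(0) = 2, nous obtenons a(t) = 120·t^4 + 60·t^2 + 24·t + 2. L'intégrale de l'accélération est la vitesse. En utilisant v(0) = 5, nous obtenons v(t) = 24·t^5 + 20·t^3 + 12·t^2 + 2·t + 5. En prenant ∫v(t)dt et en appliquant x(0) = 5, nous trouvons x(t) = 4·t^6 + 5·t^4 + 4·t^3 + t^2 + 5·t + 5. En utilisant x(t) = 4·t^6 + 5·t^4 + 4·t^3 + t^2 + 5·t + 5 et en substituant t = 2, nous trouvons x = 387.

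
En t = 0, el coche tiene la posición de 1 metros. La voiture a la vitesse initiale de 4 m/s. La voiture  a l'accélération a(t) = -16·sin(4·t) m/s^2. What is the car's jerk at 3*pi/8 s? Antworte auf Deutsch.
Wir müssen unsere Gleichung für die Beschleunigung a(t) = -16·sin(4·t) 1-mal ableiten. Durch Ableiten von der Beschleunigung erhalten wir den Ruck: j(t) = -64·cos(4·t). Wir haben den Ruck j(t) = -64·cos(4·t). Durch Einsetzen von t = 3*pi/8: j(3*pi/8) = 0.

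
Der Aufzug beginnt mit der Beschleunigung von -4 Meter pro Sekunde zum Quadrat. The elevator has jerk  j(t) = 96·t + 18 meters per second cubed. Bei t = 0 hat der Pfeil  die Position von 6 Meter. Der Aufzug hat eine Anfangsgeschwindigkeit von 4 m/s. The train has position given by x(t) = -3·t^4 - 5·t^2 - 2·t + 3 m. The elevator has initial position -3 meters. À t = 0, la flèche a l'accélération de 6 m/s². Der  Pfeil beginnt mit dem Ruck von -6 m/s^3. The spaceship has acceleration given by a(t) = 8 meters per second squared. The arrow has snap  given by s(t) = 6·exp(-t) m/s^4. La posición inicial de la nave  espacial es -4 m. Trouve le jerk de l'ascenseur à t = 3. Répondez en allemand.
Aus der Gleichung für den Ruck j(t) = 96·t + 18, setzen wir t = 3 ein und erhalten j = 306.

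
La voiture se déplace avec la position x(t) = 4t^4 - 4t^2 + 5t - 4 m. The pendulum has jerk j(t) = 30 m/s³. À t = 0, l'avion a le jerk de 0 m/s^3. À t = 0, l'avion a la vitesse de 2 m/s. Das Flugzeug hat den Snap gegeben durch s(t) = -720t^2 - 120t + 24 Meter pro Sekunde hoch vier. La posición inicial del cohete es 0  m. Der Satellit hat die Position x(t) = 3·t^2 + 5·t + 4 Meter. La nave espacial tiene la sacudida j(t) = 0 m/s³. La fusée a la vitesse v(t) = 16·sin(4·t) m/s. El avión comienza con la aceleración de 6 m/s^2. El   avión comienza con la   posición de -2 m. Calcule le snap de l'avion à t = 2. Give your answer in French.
En utilisant s(t) = -720·t^2 - 120·t + 24 et en substituant t = 2, nous trouvons s = -3096.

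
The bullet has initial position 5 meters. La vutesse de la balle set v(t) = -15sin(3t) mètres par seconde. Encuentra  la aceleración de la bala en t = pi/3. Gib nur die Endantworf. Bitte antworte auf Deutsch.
Die Antwort ist 45.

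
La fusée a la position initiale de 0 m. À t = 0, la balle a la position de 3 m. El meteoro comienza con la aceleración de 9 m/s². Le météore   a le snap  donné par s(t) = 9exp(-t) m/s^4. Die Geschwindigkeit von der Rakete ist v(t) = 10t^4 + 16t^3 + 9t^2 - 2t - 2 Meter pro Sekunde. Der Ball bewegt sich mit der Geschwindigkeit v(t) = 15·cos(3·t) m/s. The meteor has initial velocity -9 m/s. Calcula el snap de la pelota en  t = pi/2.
Para resolver esto, necesitamos tomar 3 derivadas de nuestra ecuación de la velocidad v(t) = 15·cos(3·t). Tomando d/dt de v(t), encontramos a(t) = -45·sin(3·t). Tomando d/dt de a(t), encontramos j(t) = -135·cos(3·t). Derivando la sacudida, obtenemos el snap: s(t) = 405·sin(3·t). De la ecuación del snap s(t) = 405·sin(3·t), sustituimos t = pi/2 para obtener s = -405.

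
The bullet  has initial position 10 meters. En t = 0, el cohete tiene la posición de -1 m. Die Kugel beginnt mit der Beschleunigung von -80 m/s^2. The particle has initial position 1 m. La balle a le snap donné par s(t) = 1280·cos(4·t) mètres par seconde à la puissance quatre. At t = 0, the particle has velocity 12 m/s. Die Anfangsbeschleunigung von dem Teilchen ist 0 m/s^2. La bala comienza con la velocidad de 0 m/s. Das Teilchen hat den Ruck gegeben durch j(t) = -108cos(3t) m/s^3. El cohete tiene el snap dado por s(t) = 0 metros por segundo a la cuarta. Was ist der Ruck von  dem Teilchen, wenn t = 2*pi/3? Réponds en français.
Nous avons le jerk j(t) = -108·cos(3·t). En substituant t = 2*pi/3: j(2*pi/3) = -108.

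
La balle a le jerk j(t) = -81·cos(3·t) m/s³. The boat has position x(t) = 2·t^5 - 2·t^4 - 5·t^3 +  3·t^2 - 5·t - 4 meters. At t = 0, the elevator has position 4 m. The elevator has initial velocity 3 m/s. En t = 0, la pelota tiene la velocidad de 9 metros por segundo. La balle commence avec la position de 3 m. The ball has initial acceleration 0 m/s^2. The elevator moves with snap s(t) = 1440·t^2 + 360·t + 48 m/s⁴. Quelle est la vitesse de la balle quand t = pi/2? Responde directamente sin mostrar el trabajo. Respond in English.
The velocity at t = pi/2 is v = 0.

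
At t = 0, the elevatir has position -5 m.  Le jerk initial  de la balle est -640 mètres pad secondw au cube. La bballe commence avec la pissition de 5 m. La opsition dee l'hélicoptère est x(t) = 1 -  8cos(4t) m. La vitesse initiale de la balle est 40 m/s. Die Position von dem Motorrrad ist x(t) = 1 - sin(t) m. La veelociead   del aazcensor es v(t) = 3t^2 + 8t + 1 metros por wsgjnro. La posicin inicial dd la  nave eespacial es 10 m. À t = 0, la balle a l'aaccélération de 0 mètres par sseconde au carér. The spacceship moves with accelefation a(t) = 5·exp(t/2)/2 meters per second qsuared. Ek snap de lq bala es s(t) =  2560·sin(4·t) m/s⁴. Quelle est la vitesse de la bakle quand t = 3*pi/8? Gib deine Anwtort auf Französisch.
En partant du snap s(t) = 2560·sin(4·t), nous prenons 3 intégrales. En prenant ∫s(t)dt et en appliquant j(0) = -640, nous trouvons j(t) = -640·cos(4·t). En prenant ∫j(t)dt et en appliquant a(0) = 0, nous trouvons a(t) = -160·sin(4·t). En intégrant l'accélération et en utilisant la condition initiale v(0) = 40, nous obtenons v(t) = 40·cos(4·t). En utilisant v(t) = 40·cos(4·t) et en substituant t = 3*pi/8, nous trouvons v = 0.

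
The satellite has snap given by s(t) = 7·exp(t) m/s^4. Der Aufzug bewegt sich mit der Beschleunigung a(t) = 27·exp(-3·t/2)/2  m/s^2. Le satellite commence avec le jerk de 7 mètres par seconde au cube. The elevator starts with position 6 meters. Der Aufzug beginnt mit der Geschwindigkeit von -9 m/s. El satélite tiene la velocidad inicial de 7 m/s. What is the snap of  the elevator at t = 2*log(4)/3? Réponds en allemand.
Wir müssen unsere Gleichung für die Beschleunigung a(t) = 27·exp(-3·t/2)/2 2-mal ableiten. Durch Ableiten von der Beschleunigung erhalten wir den Ruck: j(t) = -81·exp(-3·t/2)/4. Die Ableitung von dem Ruck ergibt den Snap: s(t) = 243·exp(-3·t/2)/8. Wir haben den Snap s(t) = 243·exp(-3·t/2)/8. Durch Einsetzen von t = 2*log(4)/3: s(2*log(4)/3) = 243/32.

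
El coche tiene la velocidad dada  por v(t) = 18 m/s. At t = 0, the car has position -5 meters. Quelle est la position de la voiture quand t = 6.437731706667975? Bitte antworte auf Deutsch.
Wir müssen das Integral unserer Gleichung für die Geschwindigkeit v(t) = 18 1-mal finden. Durch Integration von der Geschwindigkeit und Verwendung der Anfangsbedingung x(0) = -5, erhalten wir x(t) = 18·t - 5. Aus der Gleichung für die Position x(t) = 18·t - 5, setzen wir t = 6.437731706667975 ein und erhalten x = 110.879170720024.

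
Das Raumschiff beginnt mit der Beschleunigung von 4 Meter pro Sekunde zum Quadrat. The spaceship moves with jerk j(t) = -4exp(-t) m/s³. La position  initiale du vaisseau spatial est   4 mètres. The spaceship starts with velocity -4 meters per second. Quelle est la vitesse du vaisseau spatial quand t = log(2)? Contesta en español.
Para resolver esto, necesitamos tomar 2 antiderivadas de nuestra ecuación de la sacudida j(t) = -4·exp(-t). Tomando ∫j(t)dt y aplicando a(0) = 4, encontramos a(t) = 4·exp(-t). La antiderivada de la aceleración, con v(0) = -4, da la velocidad: v(t) = -4·exp(-t). Usando v(t) = -4·exp(-t) y sustituyendo t = log(2), encontramos v = -2.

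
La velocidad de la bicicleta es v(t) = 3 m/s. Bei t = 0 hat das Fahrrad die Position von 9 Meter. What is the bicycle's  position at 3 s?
We need to integrate our velocity equation v(t) = 3 1 time. Integrating velocity and using the initial condition x(0) = 9, we get x(t) = 3·t + 9. Using x(t) = 3·t + 9 and substituting t = 3, we find x = 18.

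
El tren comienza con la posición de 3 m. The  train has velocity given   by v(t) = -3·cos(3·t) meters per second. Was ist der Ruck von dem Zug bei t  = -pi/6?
Wir müssen unsere Gleichung für die Geschwindigkeit v(t) = -3·cos(3·t) 2-mal ableiten. Mit d/dt von v(t) finden wir a(t) = 9·sin(3·t). Durch Ableiten von der Beschleunigung erhalten wir den Ruck: j(t) = 27·cos(3·t). Aus der Gleichung für den Ruck j(t) = 27·cos(3·t), setzen wir t = -pi/6 ein und erhalten j = 0.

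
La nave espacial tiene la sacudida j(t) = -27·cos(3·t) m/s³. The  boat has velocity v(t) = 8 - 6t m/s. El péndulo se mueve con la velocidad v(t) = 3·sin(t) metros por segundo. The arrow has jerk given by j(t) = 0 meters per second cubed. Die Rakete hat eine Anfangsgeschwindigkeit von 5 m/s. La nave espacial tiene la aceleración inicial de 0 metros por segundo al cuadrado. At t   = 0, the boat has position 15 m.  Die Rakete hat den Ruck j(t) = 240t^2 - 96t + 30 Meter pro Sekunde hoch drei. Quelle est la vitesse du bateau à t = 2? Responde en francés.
De l'équation de la vitesse v(t) = 8 - 6·t, nous substituons t = 2 pour obtenir v = -4.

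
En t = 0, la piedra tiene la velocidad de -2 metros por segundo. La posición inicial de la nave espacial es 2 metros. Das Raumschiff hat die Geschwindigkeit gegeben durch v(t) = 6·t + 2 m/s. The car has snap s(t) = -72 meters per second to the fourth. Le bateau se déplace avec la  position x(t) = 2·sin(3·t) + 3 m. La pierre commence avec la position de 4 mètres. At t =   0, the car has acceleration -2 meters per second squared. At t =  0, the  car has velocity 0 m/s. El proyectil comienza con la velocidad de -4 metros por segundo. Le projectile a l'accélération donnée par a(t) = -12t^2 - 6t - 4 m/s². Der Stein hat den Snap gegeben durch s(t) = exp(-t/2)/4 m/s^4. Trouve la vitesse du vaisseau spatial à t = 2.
De l'équation de la vitesse v(t) = 6·t + 2, nous substituons t = 2 pour obtenir v = 14.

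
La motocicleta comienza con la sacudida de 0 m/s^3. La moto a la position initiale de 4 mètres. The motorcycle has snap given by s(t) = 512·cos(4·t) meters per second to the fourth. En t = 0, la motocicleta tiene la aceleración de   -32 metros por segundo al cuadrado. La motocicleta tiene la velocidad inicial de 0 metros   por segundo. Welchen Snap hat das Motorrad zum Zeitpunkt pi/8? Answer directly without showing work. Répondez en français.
s(pi/8) = 0.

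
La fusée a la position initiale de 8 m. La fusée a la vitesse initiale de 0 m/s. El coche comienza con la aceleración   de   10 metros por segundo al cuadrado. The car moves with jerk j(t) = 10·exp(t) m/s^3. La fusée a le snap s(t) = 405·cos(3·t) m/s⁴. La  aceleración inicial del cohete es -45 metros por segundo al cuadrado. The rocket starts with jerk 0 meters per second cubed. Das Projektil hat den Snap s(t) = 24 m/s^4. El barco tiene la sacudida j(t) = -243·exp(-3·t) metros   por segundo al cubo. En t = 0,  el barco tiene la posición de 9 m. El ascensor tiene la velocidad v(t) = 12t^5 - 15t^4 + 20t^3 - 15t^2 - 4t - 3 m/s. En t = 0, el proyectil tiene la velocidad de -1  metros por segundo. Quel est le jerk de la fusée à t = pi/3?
Nous devons intégrer notre équation du snap s(t) = 405·cos(3·t) 1 fois. La primitive du snap, avec j(0) = 0, donne le jerk: j(t) = 135·sin(3·t). De l'équation du jerk j(t) = 135·sin(3·t), nous substituons t = pi/3 pour obtenir j = 0.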